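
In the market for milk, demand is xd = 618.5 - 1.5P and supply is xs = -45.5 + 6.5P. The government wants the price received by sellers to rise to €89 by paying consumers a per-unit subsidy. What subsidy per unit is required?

At a seller price of 89, quantity supplied is -45.5 + 6.5·89 = 533.
Buyers absorb 533 only when they pay Pb with 618.5 − 1.5·Pb = 533, i.e. Pb = 57.
s = Ps − Pb = 89 − 57 = 32.

Required subsidy s = €32 per unit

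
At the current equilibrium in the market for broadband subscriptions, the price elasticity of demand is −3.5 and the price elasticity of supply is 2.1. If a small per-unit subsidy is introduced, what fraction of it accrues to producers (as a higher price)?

For a small subsidy around the equilibrium, the benefit split depends on the relative slopes, which at a point are proportional to the elasticities.
Buyer share = εs/(εs + |εd|) = 2.1/(2.1 + 3.5) = 0.375; seller share = |εd|/(εs + |εd|) = 0.625.
So producers capture 0.625 of the subsidy.

Producer share = 0.625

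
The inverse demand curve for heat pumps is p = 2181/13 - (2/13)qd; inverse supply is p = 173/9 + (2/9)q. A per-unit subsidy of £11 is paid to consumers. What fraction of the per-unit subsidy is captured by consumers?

Consumer share = 9/22

Pre-subsidy: 2181/13 - (2/13)q = 173/9 + (2/9)q gives q* = 395 and p* = 107.
With the rebate, buyers effectively pay pb = ps − 11, where ps is the price sellers receive.
On the curves, pb = 2181/13 - (2/13)q and ps = 173/9 + (2/9)q; the wedge ps − pb = 11 gives 173/9 + (2/9)q − (2181/13 - (2/13)q) = 11, so q' = 424.25.
Then pb = 2181/13 − (2/13)·424.25 = 102.5 and ps = 173/9 + (2/9)·424.25 = 113.5.
Buyers' price falls by p* − pb = 107 − 102.5 = 4.5; sellers' price rises by ps − p* = 113.5 − 107 = 6.5.
So consumers capture 4.5/11 = 9/22 of each unit of subsidy.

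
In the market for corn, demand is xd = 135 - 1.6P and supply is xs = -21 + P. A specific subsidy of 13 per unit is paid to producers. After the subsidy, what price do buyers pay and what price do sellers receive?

Pre-subsidy: 135 - 1.6P = -21 + P gives P* = 60, x* = 39.
With the subsidy, sellers receive Ps = Pb + 13 for each unit, where Pb is the price buyers pay.
Supply in terms of Pb becomes xs = -21 + 1(Pb + 13) = -8 + Pb. Setting this equal to demand: 135 - 1.6Pb = -8 + Pb, so Pb = 55.
Sellers receive Ps = 55 + 13 = 68; x' = 135 − 1.6·55 = 47.

Buyers pay 55; sellers receive 68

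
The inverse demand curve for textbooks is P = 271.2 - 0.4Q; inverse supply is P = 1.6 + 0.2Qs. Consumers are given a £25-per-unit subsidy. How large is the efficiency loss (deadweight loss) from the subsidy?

Deadweight loss = 3125/6

Pre-subsidy: 271.2 - 0.4Q = 1.6 + 0.2Q gives Q* = 1348/3 and P* = 1372/15.
With the rebate, buyers effectively pay Pb = Ps − 25, where Ps is the price sellers receive.
On the curves, Pb = 271.2 - 0.4Q and Ps = 1.6 + 0.2Q; the wedge Ps − Pb = 25 gives 1.6 + 0.2Q − (271.2 - 0.4Q) = 25, so Q' = 491.
Then Pb = 271.2 − 0.4·491 = 74.8 and Ps = 1.6 + 0.2·491 = 99.8.
The subsidy expands output by 491 − 1348/3 = 125/3 past the efficient level; on those units the gap between marginal cost and willingness to pay runs from 0 up to 25.
DWL = ½ × 25 × 125/3 = 3125/6.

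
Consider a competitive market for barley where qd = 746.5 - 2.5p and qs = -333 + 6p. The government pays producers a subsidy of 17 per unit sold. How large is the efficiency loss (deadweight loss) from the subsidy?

Deadweight loss = 255

Pre-subsidy: 746.5 - 2.5p = -333 + 6p gives p* = 127, q* = 429.
With the subsidy, sellers receive ps = pb + 17 for each unit, where pb is the price buyers pay.
Supply in terms of pb becomes qs = -333 + 6(pb + 17) = -231 + 6pb. Setting this equal to demand: 746.5 - 2.5pb = -231 + 6pb, so pb = 115.
Sellers receive ps = 115 + 17 = 132; q' = 746.5 − 2.5·115 = 459.
The subsidy expands output by 459 − 429 = 30 past the efficient level; on those units the gap between marginal cost and willingness to pay runs from 0 up to 17.
DWL = ½ × 17 × 30 = 255.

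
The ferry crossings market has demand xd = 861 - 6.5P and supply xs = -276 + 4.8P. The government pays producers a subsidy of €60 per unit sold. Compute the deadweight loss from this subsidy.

Deadweight loss = 561600/113

Pre-subsidy: 861 - 6.5P = -276 + 4.8P gives P* = 11370/113, x* = 23388/113.
With the subsidy, sellers receive Ps = Pb + 60 for each unit, where Pb is the price buyers pay.
Supply in terms of Pb becomes xs = -276 + 4.8(Pb + 60) = 12 + 4.8Pb. Setting this equal to demand: 861 - 6.5Pb = 12 + 4.8Pb, so Pb = 8490/113.
Sellers receive Ps = 8490/113 + 60 = 15270/113; x' = 861 − 6.5·(8490/113) = 42108/113.
The subsidy expands output by 42108/113 − 23388/113 = 18720/113 past the efficient level; on those units the gap between marginal cost and willingness to pay runs from 0 up to 60.
DWL = ½ × 60 × 18720/113 = 561600/113.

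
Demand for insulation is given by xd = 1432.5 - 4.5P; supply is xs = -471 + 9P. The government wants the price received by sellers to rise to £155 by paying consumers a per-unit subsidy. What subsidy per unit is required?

At a seller price of 155, quantity supplied is -471 + 9·155 = 924.
Buyers absorb 924 only when they pay Pb with 1432.5 − 4.5·Pb = 924, i.e. Pb = 113.
s = Ps − Pb = 155 − 113 = 42.

Required subsidy s = £42 per unit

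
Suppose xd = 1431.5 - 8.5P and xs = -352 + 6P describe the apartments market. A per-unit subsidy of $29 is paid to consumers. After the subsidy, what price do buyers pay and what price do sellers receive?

Buyers pay $111; sellers receive $140

Pre-subsidy: 1431.5 - 8.5P = -352 + 6P gives P* = 123, x* = 386.
With the rebate, buyers effectively pay Pb = Ps − 29, where Ps is the price sellers receive.
Demand in terms of Ps becomes xd = 1431.5 − 8.5(Ps − 29) = 1678 - 8.5Ps. Setting this equal to supply: 1678 - 8.5Ps = -352 + 6Ps, so Ps = 140.
Buyers pay Pb = 140 − 29 = 111; x' = -352 + 6·140 = 488.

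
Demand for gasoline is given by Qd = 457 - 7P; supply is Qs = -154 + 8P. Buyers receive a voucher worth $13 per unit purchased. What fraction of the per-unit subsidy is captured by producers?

Pre-subsidy: 457 - 7P = -154 + 8P gives P* = 611/15, Q* = 2578/15.
With the rebate, buyers effectively pay Pb = Ps − 13, where Ps is the price sellers receive.
Demand in terms of Ps becomes Qd = 457 − 7(Ps − 13) = 548 - 7Ps. Setting this equal to supply: 548 - 7Ps = -154 + 8Ps, so Ps = 46.8.
Buyers pay Pb = 46.8 − 13 = 33.8; Q' = -154 + 8·46.8 = 220.4.
Buyers' price falls by P* − Pb = 611/15 − 33.8 = 104/15; sellers' price rises by Ps − P* = 46.8 − 611/15 = 91/15.
So producers capture (91/15)/13 = 7/15 of each unit of subsidy.

Producer share = 7/15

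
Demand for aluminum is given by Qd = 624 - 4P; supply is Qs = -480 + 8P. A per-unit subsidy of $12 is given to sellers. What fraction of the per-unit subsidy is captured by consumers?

Consumer share = 2/3

Pre-subsidy: 624 - 4P = -480 + 8P gives P* = 92, Q* = 256.
With the subsidy, sellers receive Ps = Pb + 12 for each unit, where Pb is the price buyers pay.
Supply in terms of Pb becomes Qs = -480 + 8(Pb + 12) = -384 + 8Pb. Setting this equal to demand: 624 - 4Pb = -384 + 8Pb, so Pb = 84.
Sellers receive Ps = 84 + 12 = 96; Q' = 624 − 4·84 = 288.
Buyers' price falls by P* − Pb = 92 − 84 = 8; sellers' price rises by Ps − P* = 96 − 92 = 4.
So consumers capture 8/12 = 2/3 of each unit of subsidy.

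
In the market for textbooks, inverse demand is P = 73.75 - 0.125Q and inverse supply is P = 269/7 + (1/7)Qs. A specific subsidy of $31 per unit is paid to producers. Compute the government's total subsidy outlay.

Pre-subsidy: 73.75 - 0.125Q = 269/7 + (1/7)Q gives Q* = 1978/15 and P* = 859/15.
With the subsidy, sellers receive Ps = Pb + 31 for each unit, where Pb is the price buyers pay.
On the curves, Pb = 73.75 - 0.125Q and Ps = 269/7 + (1/7)Q; the wedge Ps − Pb = 31 gives 269/7 + (1/7)Q − (73.75 - 0.125Q) = 31, so Q' = 247.6.
Then Pb = 73.75 − 0.125·247.6 = 42.8 and Ps = 269/7 + (1/7)·247.6 = 73.8.
Government outlay = subsidy × quantity = 31 × 247.6 = 7675.6.

Government cost = $7675.6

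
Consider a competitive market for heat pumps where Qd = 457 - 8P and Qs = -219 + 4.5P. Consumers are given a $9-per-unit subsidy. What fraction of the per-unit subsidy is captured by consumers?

Consumer share = 0.36

Pre-subsidy: 457 - 8P = -219 + 4.5P gives P* = 54.08, Q* = 24.36.
With the rebate, buyers effectively pay Pb = Ps − 9, where Ps is the price sellers receive.
Demand in terms of Ps becomes Qd = 457 − 8(Ps − 9) = 529 - 8Ps. Setting this equal to supply: 529 - 8Ps = -219 + 4.5Ps, so Ps = 59.84.
Buyers pay Pb = 59.84 − 9 = 50.84; Q' = -219 + 4.5·59.84 = 50.28.
Buyers' price falls by P* − Pb = 54.08 − 50.84 = 3.24; sellers' price rises by Ps − P* = 59.84 − 54.08 = 5.76.
So consumers capture 3.24/9 = 0.36 of each unit of subsidy.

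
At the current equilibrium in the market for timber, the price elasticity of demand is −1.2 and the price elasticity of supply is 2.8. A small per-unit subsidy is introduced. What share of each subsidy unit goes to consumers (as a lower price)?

Consumer share = 0.7

For a small subsidy around the equilibrium, the benefit split depends on the relative slopes, which at a point are proportional to the elasticities.
Buyer share = εs/(εs + |εd|) = 2.8/(2.8 + 1.2) = 0.7; seller share = |εd|/(εs + |εd|) = 0.3.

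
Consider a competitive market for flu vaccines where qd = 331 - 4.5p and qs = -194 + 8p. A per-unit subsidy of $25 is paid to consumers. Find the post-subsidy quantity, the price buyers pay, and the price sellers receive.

Pre-subsidy: 331 - 4.5p = -194 + 8p gives p* = 42, q* = 142.
With the rebate, buyers effectively pay pb = ps − 25, where ps is the price sellers receive.
Demand in terms of ps becomes qd = 331 − 4.5(ps − 25) = 443.5 - 4.5ps. Setting this equal to supply: 443.5 - 4.5ps = -194 + 8ps, so ps = 51.
Buyers pay pb = 51 − 25 = 26; q' = -194 + 8·51 = 214.

q' = 214; buyers pay $26; sellers receive $51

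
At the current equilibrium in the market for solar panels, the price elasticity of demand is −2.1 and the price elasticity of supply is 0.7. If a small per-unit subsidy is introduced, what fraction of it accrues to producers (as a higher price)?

For a small subsidy around the equilibrium, the benefit split depends on the relative slopes, which at a point are proportional to the elasticities.
Buyer share = εs/(εs + |εd|) = 0.7/(0.7 + 2.1) = 0.25; seller share = |εd|/(εs + |εd|) = 0.75.
So producers capture 0.75 of the subsidy.

Producer share = 0.75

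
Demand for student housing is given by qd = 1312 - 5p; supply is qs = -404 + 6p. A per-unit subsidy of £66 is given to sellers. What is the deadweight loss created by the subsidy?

Deadweight loss = £5940

Pre-subsidy: 1312 - 5p = -404 + 6p gives p* = 156, q* = 532.
With the subsidy, sellers receive ps = pb + 66 for each unit, where pb is the price buyers pay.
Supply in terms of pb becomes qs = -404 + 6(pb + 66) = -8 + 6pb. Setting this equal to demand: 1312 - 5pb = -8 + 6pb, so pb = 120.
Sellers receive ps = 120 + 66 = 186; q' = 1312 − 5·120 = 712.
The subsidy expands output by 712 − 532 = 180 past the efficient level; on those units the gap between marginal cost and willingness to pay runs from 0 up to 66.
DWL = ½ × 66 × 180 = 5940.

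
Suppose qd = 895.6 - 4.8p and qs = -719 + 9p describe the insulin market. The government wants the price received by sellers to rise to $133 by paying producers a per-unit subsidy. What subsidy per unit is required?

At a seller price of 133, quantity supplied is -719 + 9·133 = 478.
Buyers absorb 478 only when they pay pb with 895.6 − 4.8·pb = 478, i.e. pb = 87.
s = ps − pb = 133 − 87 = 46.

Required subsidy s = $46 per unit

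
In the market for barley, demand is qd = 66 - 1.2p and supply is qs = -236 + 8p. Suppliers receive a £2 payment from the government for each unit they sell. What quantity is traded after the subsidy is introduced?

Pre-subsidy: 66 - 1.2p = -236 + 8p gives p* = 755/23, q* = 612/23.
With the subsidy, sellers receive ps = pb + 2 for each unit, where pb is the price buyers pay.
Supply in terms of pb becomes qs = -236 + 8(pb + 2) = -220 + 8pb. Setting this equal to demand: 66 - 1.2pb = -220 + 8pb, so pb = 715/23.
Sellers receive ps = 715/23 + 2 = 761/23; q' = 66 − 1.2·(715/23) = 660/23.

q' = 660/23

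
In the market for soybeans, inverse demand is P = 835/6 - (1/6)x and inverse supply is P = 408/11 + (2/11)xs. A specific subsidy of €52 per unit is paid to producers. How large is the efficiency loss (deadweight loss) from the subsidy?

Deadweight loss = 89232/23

Pre-subsidy: 835/6 - (1/6)x = 408/11 + (2/11)x gives x* = 6737/23 and P* = 2078/23.
With the subsidy, sellers receive Ps = Pb + 52 for each unit, where Pb is the price buyers pay.
On the curves, Pb = 835/6 - (1/6)x and Ps = 408/11 + (2/11)x; the wedge Ps − Pb = 52 gives 408/11 + (2/11)x − (835/6 - (1/6)x) = 52, so x' = 10169/23.
Then Pb = 835/6 − (1/6)·(10169/23) = 1506/23 and Ps = 408/11 + (2/11)·(10169/23) = 2702/23.
The subsidy expands output by 10169/23 − 6737/23 = 3432/23 past the efficient level; on those units the gap between marginal cost and willingness to pay runs from 0 up to 52.
DWL = ½ × 52 × 3432/23 = 89232/23.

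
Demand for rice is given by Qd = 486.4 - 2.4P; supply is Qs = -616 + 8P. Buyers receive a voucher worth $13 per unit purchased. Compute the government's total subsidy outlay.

Government cost = $3328

Pre-subsidy: 486.4 - 2.4P = -616 + 8P gives P* = 106, Q* = 232.
With the rebate, buyers effectively pay Pb = Ps − 13, where Ps is the price sellers receive.
Demand in terms of Ps becomes Qd = 486.4 − 2.4(Ps − 13) = 517.6 - 2.4Ps. Setting this equal to supply: 517.6 - 2.4Ps = -616 + 8Ps, so Ps = 109.
Buyers pay Pb = 109 − 13 = 96; Q' = -616 + 8·109 = 256.
Government outlay = subsidy × quantity = 13 × 256 = 3328.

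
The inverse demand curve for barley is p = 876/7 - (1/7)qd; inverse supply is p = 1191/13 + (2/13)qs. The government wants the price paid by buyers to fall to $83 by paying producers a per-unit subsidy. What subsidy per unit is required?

At a buyer price of 83, quantity demanded is 876 − 7·83 = 295.
Sellers supply 295 only when they receive ps = 1191/13 + (2/13)·295 = 137.
s = ps − pb = 137 − 83 = 54.

Required subsidy s = $54 per unit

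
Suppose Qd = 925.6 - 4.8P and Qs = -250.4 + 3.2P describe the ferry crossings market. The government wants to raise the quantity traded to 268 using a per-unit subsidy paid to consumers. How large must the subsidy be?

Required subsidy s = 25 per unit

At Q = 268, invert demand for the buyer price: Pb = (925.6 − 268)/4.8 = 137; invert supply for the seller price: Ps = (268 − (-250.4))/3.2 = 162.
The subsidy must fill the gap: s = Ps − Pb = 162 − 137 = 25.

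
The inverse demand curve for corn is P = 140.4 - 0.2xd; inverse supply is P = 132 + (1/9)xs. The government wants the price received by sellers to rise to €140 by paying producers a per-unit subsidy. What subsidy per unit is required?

At a seller price of 140, quantity supplied is -1188 + 9·140 = 72.
Buyers absorb 72 only when they pay Pb = 140.4 − 0.2·72 = 126.
s = Ps − Pb = 140 − 126 = 14.

Required subsidy s = €14 per unit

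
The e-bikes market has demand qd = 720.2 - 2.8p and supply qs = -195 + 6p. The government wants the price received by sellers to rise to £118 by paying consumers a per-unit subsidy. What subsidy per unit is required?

Required subsidy s = £44 per unit

At a seller price of 118, quantity supplied is -195 + 6·118 = 513.
Buyers absorb 513 only when they pay pb with 720.2 − 2.8·pb = 513, i.e. pb = 74.
s = ps − pb = 118 − 74 = 44.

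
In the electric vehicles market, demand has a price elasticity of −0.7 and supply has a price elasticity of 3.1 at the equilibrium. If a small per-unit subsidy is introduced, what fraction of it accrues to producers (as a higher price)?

Producer share = 7/38

For a small subsidy around the equilibrium, the benefit split depends on the relative slopes, which at a point are proportional to the elasticities.
Buyer share = εs/(εs + |εd|) = 3.1/(3.1 + 0.7) = 31/38; seller share = |εd|/(εs + |εd|) = 7/38.
So producers capture 7/38 of the subsidy.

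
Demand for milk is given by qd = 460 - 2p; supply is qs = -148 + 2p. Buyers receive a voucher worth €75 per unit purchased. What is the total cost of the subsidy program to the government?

Pre-subsidy: 460 - 2p = -148 + 2p gives p* = 152, q* = 156.
With the rebate, buyers effectively pay pb = ps − 75, where ps is the price sellers receive.
Demand in terms of ps becomes qd = 460 − 2(ps − 75) = 610 - 2ps. Setting this equal to supply: 610 - 2ps = -148 + 2ps, so ps = 189.5.
Buyers pay pb = 189.5 − 75 = 114.5; q' = -148 + 2·189.5 = 231.
Government outlay = subsidy × quantity = 75 × 231 = 17325.

Government cost = €17325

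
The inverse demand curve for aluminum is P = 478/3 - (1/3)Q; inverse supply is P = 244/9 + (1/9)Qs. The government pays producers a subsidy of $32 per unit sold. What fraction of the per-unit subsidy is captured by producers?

Producer share = 0.25

Pre-subsidy: 478/3 - (1/3)Q = 244/9 + (1/9)Q gives Q* = 297.5 and P* = 361/6.
With the subsidy, sellers receive Ps = Pb + 32 for each unit, where Pb is the price buyers pay.
On the curves, Pb = 478/3 - (1/3)Q and Ps = 244/9 + (1/9)Q; the wedge Ps − Pb = 32 gives 244/9 + (1/9)Q − (478/3 - (1/3)Q) = 32, so Q' = 369.5.
Then Pb = 478/3 − (1/3)·369.5 = 217/6 and Ps = 244/9 + (1/9)·369.5 = 409/6.
Buyers' price falls by P* − Pb = 361/6 − 217/6 = 24; sellers' price rises by Ps − P* = 409/6 − 361/6 = 8.
So producers capture 8/32 = 0.25 of each unit of subsidy.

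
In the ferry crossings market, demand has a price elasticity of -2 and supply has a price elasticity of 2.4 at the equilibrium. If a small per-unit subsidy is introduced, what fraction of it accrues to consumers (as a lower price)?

Consumer share = 6/11

For a small subsidy around the equilibrium, the benefit split depends on the relative slopes, which at a point are proportional to the elasticities.
Buyer share = εs/(εs + |εd|) = 2.4/(2.4 + 2) = 6/11; seller share = |εd|/(εs + |εd|) = 5/11.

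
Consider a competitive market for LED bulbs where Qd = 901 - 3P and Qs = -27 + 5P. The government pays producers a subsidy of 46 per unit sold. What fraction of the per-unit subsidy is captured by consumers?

Pre-subsidy: 901 - 3P = -27 + 5P gives P* = 116, Q* = 553.
With the subsidy, sellers receive Ps = Pb + 46 for each unit, where Pb is the price buyers pay.
Supply in terms of Pb becomes Qs = -27 + 5(Pb + 46) = 203 + 5Pb. Setting this equal to demand: 901 - 3Pb = 203 + 5Pb, so Pb = 87.25.
Sellers receive Ps = 87.25 + 46 = 133.25; Q' = 901 − 3·87.25 = 639.25.
Buyers' price falls by P* − Pb = 116 − 87.25 = 28.75; sellers' price rises by Ps − P* = 133.25 − 116 = 17.25.
So consumers capture 28.75/46 = 0.625 of each unit of subsidy.

Consumer share = 0.625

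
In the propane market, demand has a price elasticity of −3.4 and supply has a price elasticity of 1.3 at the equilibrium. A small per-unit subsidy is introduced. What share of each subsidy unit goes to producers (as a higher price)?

Producer share = 34/47

For a small subsidy around the equilibrium, the benefit split depends on the relative slopes, which at a point are proportional to the elasticities.
Buyer share = εs/(εs + |εd|) = 1.3/(1.3 + 3.4) = 13/47; seller share = |εd|/(εs + |εd|) = 34/47.
So producers capture 34/47 of the subsidy.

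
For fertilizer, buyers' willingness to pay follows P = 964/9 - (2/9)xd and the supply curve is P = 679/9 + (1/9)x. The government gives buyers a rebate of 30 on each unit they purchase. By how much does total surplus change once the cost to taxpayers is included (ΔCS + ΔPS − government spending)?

Net change in total surplus = -1350

Pre-subsidy: 964/9 - (2/9)x = 679/9 + (1/9)x gives x* = 95 and P* = 86.
With the rebate, buyers effectively pay Pb = Ps − 30, where Ps is the price sellers receive.
On the curves, Pb = 964/9 - (2/9)x and Ps = 679/9 + (1/9)x; the wedge Ps − Pb = 30 gives 679/9 + (1/9)x − (964/9 - (2/9)x) = 30, so x' = 185.
Then Pb = 964/9 − (2/9)·185 = 66 and Ps = 679/9 + (1/9)·185 = 96.
ΔCS = ½(95 + 185)(86 − 66) = 2800; ΔPS = ½(95 + 185)(96 − 86) = 1400.
Government spending = 30 × 185 = 5550.
Net change = 2800 + 1400 − 5550 = -1350. The loss equals the DWL triangle ½·30·90.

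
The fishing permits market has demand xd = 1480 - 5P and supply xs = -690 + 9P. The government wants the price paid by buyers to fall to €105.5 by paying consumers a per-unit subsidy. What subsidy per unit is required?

Required subsidy s = €77 per unit

At a buyer price of 105.5, quantity demanded is 1480 − 5·105.5 = 952.5.
Sellers supply 952.5 only when they receive Ps with -690 + 9·Ps = 952.5, i.e. Ps = 182.5.
s = Ps − Pb = 182.5 − 105.5 = 77.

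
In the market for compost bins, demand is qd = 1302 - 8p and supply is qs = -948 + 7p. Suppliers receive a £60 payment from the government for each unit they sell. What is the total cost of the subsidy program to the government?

Pre-subsidy: 1302 - 8p = -948 + 7p gives p* = 150, q* = 102.
With the subsidy, sellers receive ps = pb + 60 for each unit, where pb is the price buyers pay.
Supply in terms of pb becomes qs = -948 + 7(pb + 60) = -528 + 7pb. Setting this equal to demand: 1302 - 8pb = -528 + 7pb, so pb = 122.
Sellers receive ps = 122 + 60 = 182; q' = 1302 − 8·122 = 326.
Government outlay = subsidy × quantity = 60 × 326 = 19560.

Government cost = £19560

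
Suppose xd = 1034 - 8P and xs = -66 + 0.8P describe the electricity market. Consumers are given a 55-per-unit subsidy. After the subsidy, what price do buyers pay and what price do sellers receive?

Pre-subsidy: 1034 - 8P = -66 + 0.8P gives P* = 125, x* = 34.
With the rebate, buyers effectively pay Pb = Ps − 55, where Ps is the price sellers receive.
Demand in terms of Ps becomes xd = 1034 − 8(Ps − 55) = 1474 - 8Ps. Setting this equal to supply: 1474 - 8Ps = -66 + 0.8Ps, so Ps = 175.
Buyers pay Pb = 175 − 55 = 120; x' = -66 + 0.8·175 = 74.

Buyers pay 120; sellers receive 175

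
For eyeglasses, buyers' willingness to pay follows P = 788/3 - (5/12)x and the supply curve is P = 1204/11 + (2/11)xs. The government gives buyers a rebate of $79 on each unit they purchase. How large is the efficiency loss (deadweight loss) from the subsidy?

Deadweight loss = $5214

Pre-subsidy: 788/3 - (5/12)x = 1204/11 + (2/11)x gives x* = 256 and P* = 156.
With the rebate, buyers effectively pay Pb = Ps − 79, where Ps is the price sellers receive.
On the curves, Pb = 788/3 - (5/12)x and Ps = 1204/11 + (2/11)x; the wedge Ps − Pb = 79 gives 1204/11 + (2/11)x − (788/3 - (5/12)x) = 79, so x' = 388.
Then Pb = 788/3 − (5/12)·388 = 101 and Ps = 1204/11 + (2/11)·388 = 180.
The subsidy expands output by 388 − 256 = 132 past the efficient level; on those units the gap between marginal cost and willingness to pay runs from 0 up to 79.
DWL = ½ × 79 × 132 = 5214.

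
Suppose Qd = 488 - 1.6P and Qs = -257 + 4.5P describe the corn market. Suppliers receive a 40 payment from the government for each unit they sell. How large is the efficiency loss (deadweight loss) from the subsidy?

Deadweight loss = 57600/61

Pre-subsidy: 488 - 1.6P = -257 + 4.5P gives P* = 7450/61, Q* = 17848/61.
With the subsidy, sellers receive Ps = Pb + 40 for each unit, where Pb is the price buyers pay.
Supply in terms of Pb becomes Qs = -257 + 4.5(Pb + 40) = -77 + 4.5Pb. Setting this equal to demand: 488 - 1.6Pb = -77 + 4.5Pb, so Pb = 5650/61.
Sellers receive Ps = 5650/61 + 40 = 8090/61; Q' = 488 − 1.6·(5650/61) = 20728/61.
The subsidy expands output by 20728/61 − 17848/61 = 2880/61 past the efficient level; on those units the gap between marginal cost and willingness to pay runs from 0 up to 40.
DWL = ½ × 40 × 2880/61 = 57600/61.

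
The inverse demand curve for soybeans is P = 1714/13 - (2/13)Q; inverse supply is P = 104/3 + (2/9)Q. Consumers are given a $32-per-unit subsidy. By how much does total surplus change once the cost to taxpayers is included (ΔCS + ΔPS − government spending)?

Net change in total surplus = -14976/11

Pre-subsidy: 1714/13 - (2/13)Q = 104/3 + (2/9)Q gives Q* = 5685/22 and P* = 1013/11.
With the rebate, buyers effectively pay Pb = Ps − 32, where Ps is the price sellers receive.
On the curves, Pb = 1714/13 - (2/13)Q and Ps = 104/3 + (2/9)Q; the wedge Ps − Pb = 32 gives 104/3 + (2/9)Q − (1714/13 - (2/13)Q) = 32, so Q' = 343.5.
Then Pb = 1714/13 − (2/13)·343.5 = 79 and Ps = 104/3 + (2/9)·343.5 = 111.
ΔCS = ½(5685/22 + 343.5)(1013/11 − 79) = 476712/121; ΔPS = ½(5685/22 + 343.5)(111 − 1013/11) = 688584/121.
Government spending = 32 × 343.5 = 10992.
Net change = 476712/121 + 688584/121 − 10992 = -14976/11. The loss equals the DWL triangle ½·32·936/11.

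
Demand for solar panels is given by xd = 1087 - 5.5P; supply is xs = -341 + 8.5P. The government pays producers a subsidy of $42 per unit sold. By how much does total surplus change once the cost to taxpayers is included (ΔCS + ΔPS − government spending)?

Pre-subsidy: 1087 - 5.5P = -341 + 8.5P gives P* = 102, x* = 526.
With the subsidy, sellers receive Ps = Pb + 42 for each unit, where Pb is the price buyers pay.
Supply in terms of Pb becomes xs = -341 + 8.5(Pb + 42) = 16 + 8.5Pb. Setting this equal to demand: 1087 - 5.5Pb = 16 + 8.5Pb, so Pb = 76.5.
Sellers receive Ps = 76.5 + 42 = 118.5; x' = 1087 − 5.5·76.5 = 666.25.
ΔCS = ½(526 + 666.25)(102 − 76.5) = 15201.1875; ΔPS = ½(526 + 666.25)(118.5 − 102) = 9836.0625.
Government spending = 42 × 666.25 = 27982.5.
Net change = 15201.1875 + 9836.0625 − 27982.5 = -2945.25. The loss equals the DWL triangle ½·42·140.25.

Net change in total surplus = -$2945.25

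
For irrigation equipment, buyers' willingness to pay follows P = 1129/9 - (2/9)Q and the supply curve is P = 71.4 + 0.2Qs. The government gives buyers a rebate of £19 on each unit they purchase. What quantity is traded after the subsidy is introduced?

Q' = 173

Pre-subsidy: 1129/9 - (2/9)Q = 71.4 + 0.2Q gives Q* = 128 and P* = 97.
With the rebate, buyers effectively pay Pb = Ps − 19, where Ps is the price sellers receive.
On the curves, Pb = 1129/9 - (2/9)Q and Ps = 71.4 + 0.2Q; the wedge Ps − Pb = 19 gives 71.4 + 0.2Q − (1129/9 - (2/9)Q) = 19, so Q' = 173.
Then Pb = 1129/9 − (2/9)·173 = 87 and Ps = 71.4 + 0.2·173 = 106.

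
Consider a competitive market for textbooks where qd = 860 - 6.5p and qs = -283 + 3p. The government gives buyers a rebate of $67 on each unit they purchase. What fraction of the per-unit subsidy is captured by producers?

Producer share = 13/19

Pre-subsidy: 860 - 6.5p = -283 + 3p gives p* = 2286/19, q* = 1481/19.
With the rebate, buyers effectively pay pb = ps − 67, where ps is the price sellers receive.
Demand in terms of ps becomes qd = 860 − 6.5(ps − 67) = 1295.5 - 6.5ps. Setting this equal to supply: 1295.5 - 6.5ps = -283 + 3ps, so ps = 3157/19.
Buyers pay pb = 3157/19 − 67 = 1884/19; q' = -283 + 3·(3157/19) = 4094/19.
Buyers' price falls by p* − pb = 2286/19 − 1884/19 = 402/19; sellers' price rises by ps − p* = 3157/19 − 2286/19 = 871/19.
So producers capture (871/19)/67 = 13/19 of each unit of subsidy.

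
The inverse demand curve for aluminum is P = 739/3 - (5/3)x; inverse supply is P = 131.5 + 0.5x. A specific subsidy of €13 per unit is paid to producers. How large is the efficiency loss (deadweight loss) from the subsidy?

Deadweight loss = €39

Pre-subsidy: 739/3 - (5/3)x = 131.5 + 0.5x gives x* = 53 and P* = 158.
With the subsidy, sellers receive Ps = Pb + 13 for each unit, where Pb is the price buyers pay.
On the curves, Pb = 739/3 - (5/3)x and Ps = 131.5 + 0.5x; the wedge Ps − Pb = 13 gives 131.5 + 0.5x − (739/3 - (5/3)x) = 13, so x' = 59.
Then Pb = 739/3 − (5/3)·59 = 148 and Ps = 131.5 + 0.5·59 = 161.
The subsidy expands output by 59 − 53 = 6 past the efficient level; on those units the gap between marginal cost and willingness to pay runs from 0 up to 13.
DWL = ½ × 13 × 6 = 39.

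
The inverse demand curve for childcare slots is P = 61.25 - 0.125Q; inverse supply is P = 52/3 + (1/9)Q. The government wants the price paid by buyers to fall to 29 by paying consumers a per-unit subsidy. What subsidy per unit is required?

At a buyer price of 29, quantity demanded is 490 − 8·29 = 258.
Sellers supply 258 only when they receive Ps = 52/3 + (1/9)·258 = 46.
s = Ps − Pb = 46 − 29 = 17.

Required subsidy s = 17 per unit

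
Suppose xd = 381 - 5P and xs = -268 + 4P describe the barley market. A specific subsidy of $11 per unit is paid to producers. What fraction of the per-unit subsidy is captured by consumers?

Consumer share = 4/9

Pre-subsidy: 381 - 5P = -268 + 4P gives P* = 649/9, x* = 184/9.
With the subsidy, sellers receive Ps = Pb + 11 for each unit, where Pb is the price buyers pay.
Supply in terms of Pb becomes xs = -268 + 4(Pb + 11) = -224 + 4Pb. Setting this equal to demand: 381 - 5Pb = -224 + 4Pb, so Pb = 605/9.
Sellers receive Ps = 605/9 + 11 = 704/9; x' = 381 − 5·(605/9) = 404/9.
Buyers' price falls by P* − Pb = 649/9 − 605/9 = 44/9; sellers' price rises by Ps − P* = 704/9 − 649/9 = 55/9.
So consumers capture (44/9)/11 = 4/9 of each unit of subsidy.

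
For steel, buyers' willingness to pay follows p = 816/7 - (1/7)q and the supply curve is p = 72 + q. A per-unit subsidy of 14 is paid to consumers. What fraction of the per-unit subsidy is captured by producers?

Pre-subsidy: 816/7 - (1/7)q = 72 + q gives q* = 39 and p* = 111.
With the rebate, buyers effectively pay pb = ps − 14, where ps is the price sellers receive.
On the curves, pb = 816/7 - (1/7)q and ps = 72 + q; the wedge ps − pb = 14 gives 72 + q − (816/7 - (1/7)q) = 14, so q' = 51.25.
Then pb = 816/7 − (1/7)·51.25 = 109.25 and ps = 72 + 1·51.25 = 123.25.
Buyers' price falls by p* − pb = 111 − 109.25 = 1.75; sellers' price rises by ps − p* = 123.25 − 111 = 12.25.
So producers capture 12.25/14 = 0.875 of each unit of subsidy.

Producer share = 0.875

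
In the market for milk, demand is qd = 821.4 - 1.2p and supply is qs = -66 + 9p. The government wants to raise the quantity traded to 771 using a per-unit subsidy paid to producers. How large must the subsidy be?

At q = 771, invert demand for the buyer price: pb = (821.4 − 771)/1.2 = 42; invert supply for the seller price: ps = (771 − (-66))/9 = 93.
The subsidy must fill the gap: s = ps − pb = 93 − 42 = 51.

Required subsidy s = 51 per unit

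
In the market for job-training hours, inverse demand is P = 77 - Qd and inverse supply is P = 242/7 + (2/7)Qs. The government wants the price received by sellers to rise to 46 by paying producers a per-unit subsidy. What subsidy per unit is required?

Required subsidy s = 9 per unit

At a seller price of 46, quantity supplied is -121 + 3.5·46 = 40.
Buyers absorb 40 only when they pay Pb = 77 − 1·40 = 37.
s = Ps − Pb = 46 − 37 = 9.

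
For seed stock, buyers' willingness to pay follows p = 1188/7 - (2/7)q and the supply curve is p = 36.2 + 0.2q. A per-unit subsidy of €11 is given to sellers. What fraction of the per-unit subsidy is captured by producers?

Producer share = 7/17

Pre-subsidy: 1188/7 - (2/7)q = 36.2 + 0.2q gives q* = 4673/17 and p* = 1550/17.
With the subsidy, sellers receive ps = pb + 11 for each unit, where pb is the price buyers pay.
On the curves, pb = 1188/7 - (2/7)q and ps = 36.2 + 0.2q; the wedge ps − pb = 11 gives 36.2 + 0.2q − (1188/7 - (2/7)q) = 11, so q' = 5058/17.
Then pb = 1188/7 − (2/7)·(5058/17) = 1440/17 and ps = 36.2 + 0.2·(5058/17) = 1627/17.
Buyers' price falls by p* − pb = 1550/17 − 1440/17 = 110/17; sellers' price rises by ps − p* = 1627/17 − 1550/17 = 77/17.
So producers capture (77/17)/11 = 7/17 of each unit of subsidy.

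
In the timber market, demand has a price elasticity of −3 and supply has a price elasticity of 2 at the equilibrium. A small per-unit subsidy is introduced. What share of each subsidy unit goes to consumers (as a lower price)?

For a small subsidy around the equilibrium, the benefit split depends on the relative slopes, which at a point are proportional to the elasticities.
Buyer share = εs/(εs + |εd|) = 2/(2 + 3) = 0.4; seller share = |εd|/(εs + |εd|) = 0.6.

Consumer share = 0.4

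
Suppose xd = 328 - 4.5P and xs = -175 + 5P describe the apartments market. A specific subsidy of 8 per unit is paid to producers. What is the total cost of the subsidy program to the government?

Government cost = 16520/19

Pre-subsidy: 328 - 4.5P = -175 + 5P gives P* = 1006/19, x* = 1705/19.
With the subsidy, sellers receive Ps = Pb + 8 for each unit, where Pb is the price buyers pay.
Supply in terms of Pb becomes xs = -175 + 5(Pb + 8) = -135 + 5Pb. Setting this equal to demand: 328 - 4.5Pb = -135 + 5Pb, so Pb = 926/19.
Sellers receive Ps = 926/19 + 8 = 1078/19; x' = 328 − 4.5·(926/19) = 2065/19.
Government outlay = subsidy × quantity = 8 × 2065/19 = 16520/19.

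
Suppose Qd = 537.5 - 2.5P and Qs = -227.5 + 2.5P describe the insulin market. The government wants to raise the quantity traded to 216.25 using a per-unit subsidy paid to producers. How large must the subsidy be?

At Q = 216.25, invert demand for the buyer price: Pb = (537.5 − 216.25)/2.5 = 128.5; invert supply for the seller price: Ps = (216.25 − (-227.5))/2.5 = 177.5.
The subsidy must fill the gap: s = Ps − Pb = 177.5 − 128.5 = 49.

Required subsidy s = 49 per unit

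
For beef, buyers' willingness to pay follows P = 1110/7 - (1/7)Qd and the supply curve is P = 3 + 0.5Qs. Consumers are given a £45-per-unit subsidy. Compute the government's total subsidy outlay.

Pre-subsidy: 1110/7 - (1/7)Q = 3 + 0.5Q gives Q* = 242 and P* = 124.
With the rebate, buyers effectively pay Pb = Ps − 45, where Ps is the price sellers receive.
On the curves, Pb = 1110/7 - (1/7)Q and Ps = 3 + 0.5Q; the wedge Ps − Pb = 45 gives 3 + 0.5Q − (1110/7 - (1/7)Q) = 45, so Q' = 312.
Then Pb = 1110/7 − (1/7)·312 = 114 and Ps = 3 + 0.5·312 = 159.
Government outlay = subsidy × quantity = 45 × 312 = 14040.

Government cost = £14040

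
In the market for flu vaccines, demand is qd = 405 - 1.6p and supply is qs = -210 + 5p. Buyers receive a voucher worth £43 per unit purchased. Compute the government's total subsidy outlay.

Pre-subsidy: 405 - 1.6p = -210 + 5p gives p* = 1025/11, q* = 2815/11.
With the rebate, buyers effectively pay pb = ps − 43, where ps is the price sellers receive.
Demand in terms of ps becomes qd = 405 − 1.6(ps − 43) = 473.8 - 1.6ps. Setting this equal to supply: 473.8 - 1.6ps = -210 + 5ps, so ps = 3419/33.
Buyers pay pb = 3419/33 − 43 = 2000/33; q' = -210 + 5·(3419/33) = 10165/33.
Government outlay = subsidy × quantity = 43 × 10165/33 = 437095/33.

Government cost = 437095/33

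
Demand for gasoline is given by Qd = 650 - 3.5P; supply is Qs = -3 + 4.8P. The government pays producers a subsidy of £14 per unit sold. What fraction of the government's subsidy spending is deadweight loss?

Pre-subsidy: 650 - 3.5P = -3 + 4.8P gives P* = 6530/83, Q* = 31095/83.
With the subsidy, sellers receive Ps = Pb + 14 for each unit, where Pb is the price buyers pay.
Supply in terms of Pb becomes Qs = -3 + 4.8(Pb + 14) = 64.2 + 4.8Pb. Setting this equal to demand: 650 - 3.5Pb = 64.2 + 4.8Pb, so Pb = 5858/83.
Sellers receive Ps = 5858/83 + 14 = 7020/83; Q' = 650 − 3.5·(5858/83) = 33447/83.
ΔCS = ½(31095/83 + 33447/83)(6530/83 − 5858/83) = 21686112/6889; ΔPS = ½(31095/83 + 33447/83)(7020/83 − 6530/83) = 15812790/6889.
Government spending = 14 × 33447/83 = 468258/83.
DWL = ½ × 14 × (33447/83 − 31095/83) = 16464/83; fraction = (16464/83) / (468258/83) = 392/11149.

DWL / government spending = 392/11149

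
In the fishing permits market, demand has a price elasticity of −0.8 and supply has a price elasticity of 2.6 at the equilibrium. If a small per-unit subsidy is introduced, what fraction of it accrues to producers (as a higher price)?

For a small subsidy around the equilibrium, the benefit split depends on the relative slopes, which at a point are proportional to the elasticities.
Buyer share = εs/(εs + |εd|) = 2.6/(2.6 + 0.8) = 13/17; seller share = |εd|/(εs + |εd|) = 4/17.
So producers capture 4/17 of the subsidy.

Producer share = 4/17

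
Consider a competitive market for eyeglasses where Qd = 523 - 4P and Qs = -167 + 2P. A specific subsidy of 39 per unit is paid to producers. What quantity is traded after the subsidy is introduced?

Q' = 115

Pre-subsidy: 523 - 4P = -167 + 2P gives P* = 115, Q* = 63.
With the subsidy, sellers receive Ps = Pb + 39 for each unit, where Pb is the price buyers pay.
Supply in terms of Pb becomes Qs = -167 + 2(Pb + 39) = -89 + 2Pb. Setting this equal to demand: 523 - 4Pb = -89 + 2Pb, so Pb = 102.
Sellers receive Ps = 102 + 39 = 141; Q' = 523 − 4·102 = 115.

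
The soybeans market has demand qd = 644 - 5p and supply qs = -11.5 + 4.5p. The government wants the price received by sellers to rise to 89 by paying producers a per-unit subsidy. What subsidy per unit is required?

At a seller price of 89, quantity supplied is -11.5 + 4.5·89 = 389.
Buyers absorb 389 only when they pay pb with 644 − 5·pb = 389, i.e. pb = 51.
s = ps − pb = 89 − 51 = 38.

Required subsidy s = 38 per unit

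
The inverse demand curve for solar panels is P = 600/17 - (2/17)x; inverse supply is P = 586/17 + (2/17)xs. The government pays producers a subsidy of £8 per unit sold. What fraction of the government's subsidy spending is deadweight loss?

DWL / government spending = 34/75

Pre-subsidy: 600/17 - (2/17)x = 586/17 + (2/17)x gives x* = 3.5 and P* = 593/17.
With the subsidy, sellers receive Ps = Pb + 8 for each unit, where Pb is the price buyers pay.
On the curves, Pb = 600/17 - (2/17)x and Ps = 586/17 + (2/17)x; the wedge Ps − Pb = 8 gives 586/17 + (2/17)x − (600/17 - (2/17)x) = 8, so x' = 37.5.
Then Pb = 600/17 − (2/17)·37.5 = 525/17 and Ps = 586/17 + (2/17)·37.5 = 661/17.
ΔCS = ½(3.5 + 37.5)(593/17 − 525/17) = 82; ΔPS = ½(3.5 + 37.5)(661/17 − 593/17) = 82.
Government spending = 8 × 37.5 = 300.
DWL = ½ × 8 × (37.5 − 3.5) = 136; fraction = 136 / 300 = 34/75.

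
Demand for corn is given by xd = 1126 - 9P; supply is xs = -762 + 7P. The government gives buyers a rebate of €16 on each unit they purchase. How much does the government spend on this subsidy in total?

Government cost = €2032

Pre-subsidy: 1126 - 9P = -762 + 7P gives P* = 118, x* = 64.
With the rebate, buyers effectively pay Pb = Ps − 16, where Ps is the price sellers receive.
Demand in terms of Ps becomes xd = 1126 − 9(Ps − 16) = 1270 - 9Ps. Setting this equal to supply: 1270 - 9Ps = -762 + 7Ps, so Ps = 127.
Buyers pay Pb = 127 − 16 = 111; x' = -762 + 7·127 = 127.
Government outlay = subsidy × quantity = 16 × 127 = 2032.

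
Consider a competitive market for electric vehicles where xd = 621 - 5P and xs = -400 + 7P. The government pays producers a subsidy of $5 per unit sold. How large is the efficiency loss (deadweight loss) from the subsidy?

Pre-subsidy: 621 - 5P = -400 + 7P gives P* = 1021/12, x* = 2347/12.
With the subsidy, sellers receive Ps = Pb + 5 for each unit, where Pb is the price buyers pay.
Supply in terms of Pb becomes xs = -400 + 7(Pb + 5) = -365 + 7Pb. Setting this equal to demand: 621 - 5Pb = -365 + 7Pb, so Pb = 493/6.
Sellers receive Ps = 493/6 + 5 = 523/6; x' = 621 − 5·(493/6) = 1261/6.
The subsidy expands output by 1261/6 − 2347/12 = 175/12 past the efficient level; on those units the gap between marginal cost and willingness to pay runs from 0 up to 5.
DWL = ½ × 5 × 175/12 = 875/24.

Deadweight loss = 875/24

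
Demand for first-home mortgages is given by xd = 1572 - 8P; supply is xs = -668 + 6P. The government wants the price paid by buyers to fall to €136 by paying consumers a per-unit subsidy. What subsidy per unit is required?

Required subsidy s = €56 per unit

At a buyer price of 136, quantity demanded is 1572 − 8·136 = 484.
Sellers supply 484 only when they receive Ps with -668 + 6·Ps = 484, i.e. Ps = 192.
s = Ps − Pb = 192 − 136 = 56.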